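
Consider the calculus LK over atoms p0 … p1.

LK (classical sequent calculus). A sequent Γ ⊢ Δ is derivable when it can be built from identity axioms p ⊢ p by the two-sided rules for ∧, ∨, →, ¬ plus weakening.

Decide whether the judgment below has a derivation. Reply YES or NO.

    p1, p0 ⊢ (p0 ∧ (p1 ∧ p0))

Proof tree:
[∧R] p1, p0 ⊢ (p0 ∧ (p1 ∧ p0))
  [Ax] p0 ⊢ p0
  [∧R] p1, p0 ⊢ (p1 ∧ p0)
    [Ax] p1 ⊢ p1
    [Ax] p0 ⊢ p0

Result: YES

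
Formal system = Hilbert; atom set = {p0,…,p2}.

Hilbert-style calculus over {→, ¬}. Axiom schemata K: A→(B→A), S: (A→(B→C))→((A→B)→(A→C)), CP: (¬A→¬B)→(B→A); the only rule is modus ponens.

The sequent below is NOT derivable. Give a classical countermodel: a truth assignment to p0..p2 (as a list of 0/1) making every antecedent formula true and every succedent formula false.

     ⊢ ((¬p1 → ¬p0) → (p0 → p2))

Enumerate valuations to refute Γ ⊢ Δ:
  v=000: Γ:[] Δ:[((¬p1 → ¬p0) → (p0 → p2))=T] refutes=False
  v=001: Γ:[] Δ:[((¬p1 → ¬p0) → (p0 → p2))=T] refutes=False
  v=010: Γ:[] Δ:[((¬p1 → ¬p0) → (p0 → p2))=T] refutes=False
  v=011: Γ:[] Δ:[((¬p1 → ¬p0) → (p0 → p2))=T] refutes=False
  v=100: Γ:[] Δ:[((¬p1 → ¬p0) → (p0 → p2))=T] refutes=False
  v=101: Γ:[] Δ:[((¬p1 → ¬p0) → (p0 → p2))=T] refutes=False
  v=110: Γ:[] Δ:[((¬p1 → ¬p0) → (p0 → p2))=F] refutes=True  ← countermodel

Result: [1, 1, 0]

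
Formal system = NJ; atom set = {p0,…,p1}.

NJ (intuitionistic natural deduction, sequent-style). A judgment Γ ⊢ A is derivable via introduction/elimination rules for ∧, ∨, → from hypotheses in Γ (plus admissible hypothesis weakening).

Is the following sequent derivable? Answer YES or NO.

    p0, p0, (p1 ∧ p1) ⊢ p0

Derivation trace:
[Wk] p0, p0, (p1 ∧ p1) ⊢ p0
  [Wk] p0, p0 ⊢ p0
    [Ax] p0 ⊢ p0

Result: YES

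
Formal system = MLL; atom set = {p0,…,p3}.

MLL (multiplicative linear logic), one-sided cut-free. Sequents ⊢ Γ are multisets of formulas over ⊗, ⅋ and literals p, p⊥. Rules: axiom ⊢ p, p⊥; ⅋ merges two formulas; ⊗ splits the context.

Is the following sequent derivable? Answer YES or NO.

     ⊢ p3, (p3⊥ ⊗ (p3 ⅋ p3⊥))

Derivation (root first):
[⊗]  ⊢ p3, (p3⊥ ⊗ (p3 ⅋ p3⊥))
  [Ax]  ⊢ p3, p3⊥
  [⅋]  ⊢ (p3 ⅋ p3⊥)
    [Ax]  ⊢ p3, p3⊥

Result: YES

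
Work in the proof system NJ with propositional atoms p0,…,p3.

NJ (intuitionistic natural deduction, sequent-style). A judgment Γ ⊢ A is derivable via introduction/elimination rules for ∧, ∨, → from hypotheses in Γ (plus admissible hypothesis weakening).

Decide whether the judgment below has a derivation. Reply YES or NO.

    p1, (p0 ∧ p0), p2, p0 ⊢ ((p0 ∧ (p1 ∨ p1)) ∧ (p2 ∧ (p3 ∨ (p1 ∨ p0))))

Derivation (root first):
[∧I] p1, (p0 ∧ p0), p2, p0 ⊢ ((p0 ∧ (p1 ∨ p1)) ∧ (p2 ∧ (p3 ∨ (p1 ∨ p0))))
  [∧I] p1, p0 ⊢ (p0 ∧ (p1 ∨ p1))
    [Ax] p0 ⊢ p0
    [∨I₁] p1 ⊢ (p1 ∨ p1)
      [Ax] p1 ⊢ p1
  [∧I] p1, p2, (p0 ∧ p0) ⊢ (p2 ∧ (p3 ∨ (p1 ∨ p0)))
    [Wk] p2, (p0 ∧ p0) ⊢ p2
      [Ax] p2 ⊢ p2
    [∨I₂] p1 ⊢ (p3 ∨ (p1 ∨ p0))
      [∨I₁] p1 ⊢ (p1 ∨ p0)
        [Ax] p1 ⊢ p1

Result: YES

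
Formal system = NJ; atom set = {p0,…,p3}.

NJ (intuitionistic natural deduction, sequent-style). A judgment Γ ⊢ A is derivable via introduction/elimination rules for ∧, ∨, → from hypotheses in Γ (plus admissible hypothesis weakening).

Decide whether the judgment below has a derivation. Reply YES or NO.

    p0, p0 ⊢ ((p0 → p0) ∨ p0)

Derivation (root first):
[Wk] p0, p0 ⊢ ((p0 → p0) ∨ p0)
  [Wk] p0 ⊢ ((p0 → p0) ∨ p0)
    [∨I₁]  ⊢ ((p0 → p0) ∨ p0)
      [→I]  ⊢ (p0 → p0)
        [Ax] p0 ⊢ p0

Result: YES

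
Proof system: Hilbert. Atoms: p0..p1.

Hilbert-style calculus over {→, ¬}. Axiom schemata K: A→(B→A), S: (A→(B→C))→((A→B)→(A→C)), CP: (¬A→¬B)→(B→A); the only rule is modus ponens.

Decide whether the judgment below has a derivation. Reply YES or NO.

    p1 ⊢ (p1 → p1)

Derivation trace:
[MP] p1 ⊢ (p1 → p1)
  [K]  ⊢ (p1 → (p1 → p1))
  [MP] p1 ⊢ p1
    [MP] p1 ⊢ (p1 → p1)
      [K]  ⊢ (p1 → (p1 → p1))
      [Hyp] p1 ⊢ p1
    [MP] p1 ⊢ p1
      [MP] p1 ⊢ (p1 → p1)
        [K]  ⊢ (p1 → (p1 → p1))
        [Hyp] p1 ⊢ p1
      [Hyp] p1 ⊢ p1

Result: YES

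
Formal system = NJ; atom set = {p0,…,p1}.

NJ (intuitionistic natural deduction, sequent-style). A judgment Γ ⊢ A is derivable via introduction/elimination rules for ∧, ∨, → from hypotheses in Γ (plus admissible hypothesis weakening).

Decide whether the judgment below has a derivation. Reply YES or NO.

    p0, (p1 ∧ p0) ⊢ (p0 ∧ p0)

Derivation (root first):
[Wk] p0, (p1 ∧ p0) ⊢ (p0 ∧ p0)
  [∧I] p0 ⊢ (p0 ∧ p0)
    [Ax] p0 ⊢ p0
    [Ax] p0 ⊢ p0

Result: YES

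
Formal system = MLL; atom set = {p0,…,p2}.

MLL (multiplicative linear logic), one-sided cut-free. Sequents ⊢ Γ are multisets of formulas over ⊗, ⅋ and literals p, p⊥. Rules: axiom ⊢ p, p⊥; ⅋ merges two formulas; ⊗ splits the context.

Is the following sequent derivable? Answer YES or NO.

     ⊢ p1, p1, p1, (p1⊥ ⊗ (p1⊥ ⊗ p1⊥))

Derivation trace:
[⊗]  ⊢ p1, p1, p1, (p1⊥ ⊗ (p1⊥ ⊗ p1⊥))
  [Ax]  ⊢ p1, p1⊥
  [⊗]  ⊢ p1, p1, (p1⊥ ⊗ p1⊥)
    [Ax]  ⊢ p1, p1⊥
    [Ax]  ⊢ p1, p1⊥

Result: YES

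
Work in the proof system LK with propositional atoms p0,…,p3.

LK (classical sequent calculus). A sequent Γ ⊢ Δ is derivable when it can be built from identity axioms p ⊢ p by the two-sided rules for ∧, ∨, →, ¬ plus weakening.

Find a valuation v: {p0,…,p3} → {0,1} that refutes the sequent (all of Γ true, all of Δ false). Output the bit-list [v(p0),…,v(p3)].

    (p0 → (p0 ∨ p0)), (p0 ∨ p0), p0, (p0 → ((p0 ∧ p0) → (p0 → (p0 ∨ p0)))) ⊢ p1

Enumerate valuations to refute Γ ⊢ Δ:
  v=0000: Γ:[(p0 → (p0 ∨ p0))=T, (p0 ∨ p0)=F, p0=F, (p0 → ((p0 ∧ p0) → (p0 → (p0 ∨ p0))))=T] Δ:[p1=F] refutes=False
  v=0001: Γ:[(p0 → (p0 ∨ p0))=T, (p0 ∨ p0)=F, p0=F, (p0 → ((p0 ∧ p0) → (p0 → (p0 ∨ p0))))=T] Δ:[p1=F] refutes=False
  v=0010: Γ:[(p0 → (p0 ∨ p0))=T, (p0 ∨ p0)=F, p0=F, (p0 → ((p0 ∧ p0) → (p0 → (p0 ∨ p0))))=T] Δ:[p1=F] refutes=False
  v=0011: Γ:[(p0 → (p0 ∨ p0))=T, (p0 ∨ p0)=F, p0=F, (p0 → ((p0 ∧ p0) → (p0 → (p0 ∨ p0))))=T] Δ:[p1=F] refutes=False
  v=0100: Γ:[(p0 → (p0 ∨ p0))=T, (p0 ∨ p0)=F, p0=F, (p0 → ((p0 ∧ p0) → (p0 → (p0 ∨ p0))))=T] Δ:[p1=T] refutes=False
  v=0101: Γ:[(p0 → (p0 ∨ p0))=T, (p0 ∨ p0)=F, p0=F, (p0 → ((p0 ∧ p0) → (p0 → (p0 ∨ p0))))=T] Δ:[p1=T] refutes=False
  v=0110: Γ:[(p0 → (p0 ∨ p0))=T, (p0 ∨ p0)=F, p0=F, (p0 → ((p0 ∧ p0) → (p0 → (p0 ∨ p0))))=T] Δ:[p1=T] refutes=False
  v=0111: Γ:[(p0 → (p0 ∨ p0))=T, (p0 ∨ p0)=F, p0=F, (p0 → ((p0 ∧ p0) → (p0 → (p0 ∨ p0))))=T] Δ:[p1=T] refutes=False
  v=1000: Γ:[(p0 → (p0 ∨ p0))=T, (p0 ∨ p0)=T, p0=T, (p0 → ((p0 ∧ p0) → (p0 → (p0 ∨ p0))))=T] Δ:[p1=F] refutes=True  ← countermodel

Result: [1, 0, 0, 0]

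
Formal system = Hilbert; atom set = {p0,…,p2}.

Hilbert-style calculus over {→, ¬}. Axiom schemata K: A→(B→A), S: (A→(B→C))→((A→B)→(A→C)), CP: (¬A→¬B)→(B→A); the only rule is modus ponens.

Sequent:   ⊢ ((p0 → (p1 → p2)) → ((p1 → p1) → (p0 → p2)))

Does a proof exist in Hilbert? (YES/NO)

Search for a countermodel by truth-table:
  v=000: Γ:[] Δ:[((p0 → (p1 → p2)) → ((p1 → p1) → (p0 → p2)))=T] refutes=False
  v=001: Γ:[] Δ:[((p0 → (p1 → p2)) → ((p1 → p1) → (p0 → p2)))=T] refutes=False
  v=010: Γ:[] Δ:[((p0 → (p1 → p2)) → ((p1 → p1) → (p0 → p2)))=T] refutes=False
  v=011: Γ:[] Δ:[((p0 → (p1 → p2)) → ((p1 → p1) → (p0 → p2)))=T] refutes=False
  v=100: Γ:[] Δ:[((p0 → (p1 → p2)) → ((p1 → p1) → (p0 → p2)))=F] refutes=True  ← countermodel

Result: NO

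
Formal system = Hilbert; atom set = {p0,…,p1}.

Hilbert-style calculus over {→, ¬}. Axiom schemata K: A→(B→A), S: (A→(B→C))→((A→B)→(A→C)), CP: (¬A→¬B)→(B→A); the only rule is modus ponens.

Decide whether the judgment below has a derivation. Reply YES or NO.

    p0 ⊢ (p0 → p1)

Enumerate valuations to refute Γ ⊢ Δ:
  v=00: Γ:[p0=F] Δ:[(p0 → p1)=T] refutes=False
  v=01: Γ:[p0=F] Δ:[(p0 → p1)=T] refutes=False
  v=10: Γ:[p0=T] Δ:[(p0 → p1)=F] refutes=True  ← countermodel

Result: NO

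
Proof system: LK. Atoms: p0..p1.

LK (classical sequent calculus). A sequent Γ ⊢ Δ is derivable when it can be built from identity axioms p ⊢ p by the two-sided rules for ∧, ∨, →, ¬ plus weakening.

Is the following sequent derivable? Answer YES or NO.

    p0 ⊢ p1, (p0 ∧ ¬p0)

Search for a countermodel by truth-table:
  v=00: Γ:[p0=F] Δ:[p1=F, (p0 ∧ ¬p0)=F] refutes=False
  v=01: Γ:[p0=F] Δ:[p1=T, (p0 ∧ ¬p0)=F] refutes=False
  v=10: Γ:[p0=T] Δ:[p1=F, (p0 ∧ ¬p0)=F] refutes=True  ← countermodel

Result: NO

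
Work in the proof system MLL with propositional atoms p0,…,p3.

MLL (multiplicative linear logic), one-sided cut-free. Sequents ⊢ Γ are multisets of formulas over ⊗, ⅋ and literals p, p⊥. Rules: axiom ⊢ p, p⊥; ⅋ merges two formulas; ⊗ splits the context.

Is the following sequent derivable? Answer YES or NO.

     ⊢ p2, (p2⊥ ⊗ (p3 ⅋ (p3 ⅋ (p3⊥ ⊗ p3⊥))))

Derivation (root first):
[⊗]  ⊢ p2, (p2⊥ ⊗ (p3 ⅋ (p3 ⅋ (p3⊥ ⊗ p3⊥))))
  [Ax]  ⊢ p2, p2⊥
  [⅋]  ⊢ (p3 ⅋ (p3 ⅋ (p3⊥ ⊗ p3⊥)))
    [⅋]  ⊢ p3, (p3 ⅋ (p3⊥ ⊗ p3⊥))
      [⊗]  ⊢ p3, p3, (p3⊥ ⊗ p3⊥)
        [Ax]  ⊢ p3, p3⊥
        [Ax]  ⊢ p3, p3⊥

Result: YES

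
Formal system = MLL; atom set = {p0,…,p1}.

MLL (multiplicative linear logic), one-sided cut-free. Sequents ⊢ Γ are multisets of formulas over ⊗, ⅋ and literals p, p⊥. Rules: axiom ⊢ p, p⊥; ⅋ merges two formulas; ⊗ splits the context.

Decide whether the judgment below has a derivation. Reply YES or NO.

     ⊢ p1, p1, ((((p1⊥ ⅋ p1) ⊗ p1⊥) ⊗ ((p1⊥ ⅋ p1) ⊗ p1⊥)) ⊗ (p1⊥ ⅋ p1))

Proof tree:
[⊗]  ⊢ p1, p1, ((((p1⊥ ⅋ p1) ⊗ p1⊥) ⊗ ((p1⊥ ⅋ p1) ⊗ p1⊥)) ⊗ (p1⊥ ⅋ p1))
  [⊗]  ⊢ p1, p1, (((p1⊥ ⅋ p1) ⊗ p1⊥) ⊗ ((p1⊥ ⅋ p1) ⊗ p1⊥))
    [⊗]  ⊢ p1, ((p1⊥ ⅋ p1) ⊗ p1⊥)
      [⅋]  ⊢ (p1⊥ ⅋ p1)
        [Ax]  ⊢ p1, p1⊥
      [Ax]  ⊢ p1, p1⊥
    [⊗]  ⊢ p1, ((p1⊥ ⅋ p1) ⊗ p1⊥)
      [⅋]  ⊢ (p1⊥ ⅋ p1)
        [Ax]  ⊢ p1, p1⊥
      [Ax]  ⊢ p1, p1⊥
  [⅋]  ⊢ (p1⊥ ⅋ p1)
    [Ax]  ⊢ p1, p1⊥

Result: YES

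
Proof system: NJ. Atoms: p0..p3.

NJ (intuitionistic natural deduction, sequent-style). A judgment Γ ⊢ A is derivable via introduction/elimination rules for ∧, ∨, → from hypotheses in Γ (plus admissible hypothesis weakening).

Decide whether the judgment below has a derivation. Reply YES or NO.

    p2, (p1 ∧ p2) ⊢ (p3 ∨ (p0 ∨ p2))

Derivation (root first):
[∨I₂] p2, (p1 ∧ p2) ⊢ (p3 ∨ (p0 ∨ p2))
  [∨I₂] p2, (p1 ∧ p2) ⊢ (p0 ∨ p2)
    [Wk] p2, (p1 ∧ p2) ⊢ p2
      [Ax] p2 ⊢ p2

Result: YES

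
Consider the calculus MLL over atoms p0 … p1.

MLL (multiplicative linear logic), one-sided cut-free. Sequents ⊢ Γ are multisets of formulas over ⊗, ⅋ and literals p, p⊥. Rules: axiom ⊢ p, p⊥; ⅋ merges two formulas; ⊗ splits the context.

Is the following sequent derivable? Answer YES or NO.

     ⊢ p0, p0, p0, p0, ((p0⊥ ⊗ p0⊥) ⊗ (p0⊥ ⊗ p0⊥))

Proof tree:
[⊗]  ⊢ p0, p0, p0, p0, ((p0⊥ ⊗ p0⊥) ⊗ (p0⊥ ⊗ p0⊥))
  [⊗]  ⊢ p0, p0, (p0⊥ ⊗ p0⊥)
    [Ax]  ⊢ p0, p0⊥
    [Ax]  ⊢ p0, p0⊥
  [⊗]  ⊢ p0, p0, (p0⊥ ⊗ p0⊥)
    [Ax]  ⊢ p0, p0⊥
    [Ax]  ⊢ p0, p0⊥

Result: YES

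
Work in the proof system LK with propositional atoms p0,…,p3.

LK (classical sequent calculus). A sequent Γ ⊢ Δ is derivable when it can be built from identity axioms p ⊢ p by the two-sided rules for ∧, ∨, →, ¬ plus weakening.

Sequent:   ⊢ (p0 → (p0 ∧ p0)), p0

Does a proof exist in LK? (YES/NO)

Proof tree:
[WR]  ⊢ (p0 → (p0 ∧ p0)), p0
  [→R]  ⊢ (p0 → (p0 ∧ p0))
    [∧R] p0 ⊢ (p0 ∧ p0)
      [Ax] p0 ⊢ p0
      [Ax] p0 ⊢ p0

Result: YES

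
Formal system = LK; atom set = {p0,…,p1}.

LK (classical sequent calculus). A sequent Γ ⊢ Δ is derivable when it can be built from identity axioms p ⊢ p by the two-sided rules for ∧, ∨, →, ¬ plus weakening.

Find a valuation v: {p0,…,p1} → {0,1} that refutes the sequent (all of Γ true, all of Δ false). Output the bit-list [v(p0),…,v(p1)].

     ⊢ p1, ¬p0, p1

Truth-table refutation:
  v=00: Γ:[] Δ:[p1=F, ¬p0=T, p1=F] refutes=False
  v=01: Γ:[] Δ:[p1=T, ¬p0=T, p1=T] refutes=False
  v=10: Γ:[] Δ:[p1=F, ¬p0=F, p1=F] refutes=True  ← countermodel

Result: [1, 0]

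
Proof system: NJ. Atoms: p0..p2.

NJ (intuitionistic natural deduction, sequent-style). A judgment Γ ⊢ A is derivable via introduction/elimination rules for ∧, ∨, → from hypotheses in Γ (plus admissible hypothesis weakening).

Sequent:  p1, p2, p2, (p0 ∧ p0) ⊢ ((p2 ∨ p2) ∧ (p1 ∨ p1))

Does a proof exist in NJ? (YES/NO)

Derivation trace:
[Wk] p1, p2, p2, (p0 ∧ p0) ⊢ ((p2 ∨ p2) ∧ (p1 ∨ p1))
  [Wk] p1, p2, p2 ⊢ ((p2 ∨ p2) ∧ (p1 ∨ p1))
    [∧I] p1, p2 ⊢ ((p2 ∨ p2) ∧ (p1 ∨ p1))
      [∨I₂] p2 ⊢ (p2 ∨ p2)
        [Ax] p2 ⊢ p2
      [∨I₂] p1 ⊢ (p1 ∨ p1)
        [Ax] p1 ⊢ p1

Result: YES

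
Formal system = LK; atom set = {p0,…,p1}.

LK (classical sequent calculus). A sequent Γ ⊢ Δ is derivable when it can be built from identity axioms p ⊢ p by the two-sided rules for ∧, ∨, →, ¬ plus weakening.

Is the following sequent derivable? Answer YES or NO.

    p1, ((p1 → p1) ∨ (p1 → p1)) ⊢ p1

Proof tree:
[∨L] p1, ((p1 → p1) ∨ (p1 → p1)) ⊢ p1
  [→L] p1, (p1 → p1) ⊢ p1
    [Ax] p1 ⊢ p1
    [Ax] p1 ⊢ p1
  [→L] p1, (p1 → p1) ⊢ p1
    [Ax] p1 ⊢ p1
    [Ax] p1 ⊢ p1

Result: YES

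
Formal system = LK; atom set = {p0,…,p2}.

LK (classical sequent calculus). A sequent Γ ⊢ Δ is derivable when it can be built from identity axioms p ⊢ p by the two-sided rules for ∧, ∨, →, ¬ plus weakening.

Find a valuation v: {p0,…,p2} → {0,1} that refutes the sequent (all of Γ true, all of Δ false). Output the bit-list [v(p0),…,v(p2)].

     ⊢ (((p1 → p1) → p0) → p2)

Truth-table refutation:
  v=000: Γ:[] Δ:[(((p1 → p1) → p0) → p2)=T] refutes=False
  v=001: Γ:[] Δ:[(((p1 → p1) → p0) → p2)=T] refutes=False
  v=010: Γ:[] Δ:[(((p1 → p1) → p0) → p2)=T] refutes=False
  v=011: Γ:[] Δ:[(((p1 → p1) → p0) → p2)=T] refutes=False
  v=100: Γ:[] Δ:[(((p1 → p1) → p0) → p2)=F] refutes=True  ← countermodel

Result: [1, 0, 0]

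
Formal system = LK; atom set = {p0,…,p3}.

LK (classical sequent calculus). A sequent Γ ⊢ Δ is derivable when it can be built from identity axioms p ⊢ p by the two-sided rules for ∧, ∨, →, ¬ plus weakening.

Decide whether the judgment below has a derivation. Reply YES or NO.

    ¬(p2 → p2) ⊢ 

Derivation trace:
[¬L] ¬(p2 → p2) ⊢ 
  [→R]  ⊢ (p2 → p2)
    [Ax] p2 ⊢ p2

Result: YES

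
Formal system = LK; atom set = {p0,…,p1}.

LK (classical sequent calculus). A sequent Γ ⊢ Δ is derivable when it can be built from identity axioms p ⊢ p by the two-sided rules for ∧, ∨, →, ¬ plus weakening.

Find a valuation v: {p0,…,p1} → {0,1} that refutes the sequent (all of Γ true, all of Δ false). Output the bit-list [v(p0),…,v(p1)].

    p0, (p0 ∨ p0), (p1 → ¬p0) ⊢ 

Search for a countermodel by truth-table:
  v=00: Γ:[p0=F, (p0 ∨ p0)=F, (p1 → ¬p0)=T] Δ:[] refutes=False
  v=01: Γ:[p0=F, (p0 ∨ p0)=F, (p1 → ¬p0)=T] Δ:[] refutes=False
  v=10: Γ:[p0=T, (p0 ∨ p0)=T, (p1 → ¬p0)=T] Δ:[] refutes=True  ← countermodel

Result: [1, 0]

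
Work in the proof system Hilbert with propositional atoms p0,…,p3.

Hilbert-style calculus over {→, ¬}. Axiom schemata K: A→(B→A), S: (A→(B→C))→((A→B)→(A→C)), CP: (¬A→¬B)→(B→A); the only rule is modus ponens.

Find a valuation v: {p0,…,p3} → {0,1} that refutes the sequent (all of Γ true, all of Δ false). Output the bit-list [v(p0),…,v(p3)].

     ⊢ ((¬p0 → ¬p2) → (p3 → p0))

Search for a countermodel by truth-table:
  v=0000: Γ:[] Δ:[((¬p0 → ¬p2) → (p3 → p0))=T] refutes=False
  v=0001: Γ:[] Δ:[((¬p0 → ¬p2) → (p3 → p0))=F] refutes=True  ← countermodel

Result: [0, 0, 0, 1]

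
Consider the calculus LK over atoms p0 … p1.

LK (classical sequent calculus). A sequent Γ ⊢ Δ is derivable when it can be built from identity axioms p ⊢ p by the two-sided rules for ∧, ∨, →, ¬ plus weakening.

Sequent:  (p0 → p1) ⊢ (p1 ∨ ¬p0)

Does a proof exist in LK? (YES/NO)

Derivation (root first):
[∨R] (p0 → p1) ⊢ (p1 ∨ ¬p0)
  [¬R] (p0 → p1) ⊢ p1, ¬p0
    [→L] p0, (p0 → p1) ⊢ p1
      [Ax] p0 ⊢ p0
      [Ax] p1 ⊢ p1

Result: YES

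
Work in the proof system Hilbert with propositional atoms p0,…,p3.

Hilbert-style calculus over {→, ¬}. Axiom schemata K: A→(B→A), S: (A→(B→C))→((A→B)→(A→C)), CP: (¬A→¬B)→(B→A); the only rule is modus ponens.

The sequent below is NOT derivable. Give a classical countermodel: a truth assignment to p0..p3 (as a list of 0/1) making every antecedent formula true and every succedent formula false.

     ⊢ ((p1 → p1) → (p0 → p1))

Enumerate valuations to refute Γ ⊢ Δ:
  v=0000: Γ:[] Δ:[((p1 → p1) → (p0 → p1))=T] refutes=False
  v=0001: Γ:[] Δ:[((p1 → p1) → (p0 → p1))=T] refutes=False
  v=0010: Γ:[] Δ:[((p1 → p1) → (p0 → p1))=T] refutes=False
  v=0011: Γ:[] Δ:[((p1 → p1) → (p0 → p1))=T] refutes=False
  v=0100: Γ:[] Δ:[((p1 → p1) → (p0 → p1))=T] refutes=False
  v=0101: Γ:[] Δ:[((p1 → p1) → (p0 → p1))=T] refutes=False
  v=0110: Γ:[] Δ:[((p1 → p1) → (p0 → p1))=T] refutes=False
  v=0111: Γ:[] Δ:[((p1 → p1) → (p0 → p1))=T] refutes=False
  v=1000: Γ:[] Δ:[((p1 → p1) → (p0 → p1))=F] refutes=True  ← countermodel

Result: [1, 0, 0, 0]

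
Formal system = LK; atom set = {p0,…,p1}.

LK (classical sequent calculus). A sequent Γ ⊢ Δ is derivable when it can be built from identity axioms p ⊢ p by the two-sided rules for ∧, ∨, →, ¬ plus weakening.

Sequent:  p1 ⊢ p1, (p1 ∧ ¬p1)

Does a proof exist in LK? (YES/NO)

Derivation (root first):
[∧R] p1 ⊢ p1, (p1 ∧ ¬p1)
  [Ax] p1 ⊢ p1
  [¬R]  ⊢ p1, ¬p1
    [Ax] p1 ⊢ p1

Result: YES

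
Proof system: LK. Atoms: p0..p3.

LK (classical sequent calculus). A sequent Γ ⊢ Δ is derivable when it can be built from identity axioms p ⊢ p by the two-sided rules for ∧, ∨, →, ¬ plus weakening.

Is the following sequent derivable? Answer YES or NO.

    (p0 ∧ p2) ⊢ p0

Derivation trace:
[∧L] (p0 ∧ p2) ⊢ p0
  [WL] p0, p2 ⊢ p0
    [Ax] p0 ⊢ p0

Result: YES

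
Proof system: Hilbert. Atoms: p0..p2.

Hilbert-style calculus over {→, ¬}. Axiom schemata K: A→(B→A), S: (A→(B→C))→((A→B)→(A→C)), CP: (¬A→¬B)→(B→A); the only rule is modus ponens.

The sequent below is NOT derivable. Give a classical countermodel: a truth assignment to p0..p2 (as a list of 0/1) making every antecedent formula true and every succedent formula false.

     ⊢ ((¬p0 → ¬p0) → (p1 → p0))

Search for a countermodel by truth-table:
  v=000: Γ:[] Δ:[((¬p0 → ¬p0) → (p1 → p0))=T] refutes=False
  v=001: Γ:[] Δ:[((¬p0 → ¬p0) → (p1 → p0))=T] refutes=False
  v=010: Γ:[] Δ:[((¬p0 → ¬p0) → (p1 → p0))=F] refutes=True  ← countermodel

Result: [0, 1, 0]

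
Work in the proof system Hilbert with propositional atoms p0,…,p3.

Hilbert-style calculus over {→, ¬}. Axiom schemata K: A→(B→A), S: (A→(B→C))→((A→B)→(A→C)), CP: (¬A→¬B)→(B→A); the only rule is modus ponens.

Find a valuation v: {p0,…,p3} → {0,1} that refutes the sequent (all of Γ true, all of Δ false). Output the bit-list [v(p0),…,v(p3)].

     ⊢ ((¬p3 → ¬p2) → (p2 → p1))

Search for a countermodel by truth-table:
  v=0000: Γ:[] Δ:[((¬p3 → ¬p2) → (p2 → p1))=T] refutes=False
  v=0001: Γ:[] Δ:[((¬p3 → ¬p2) → (p2 → p1))=T] refutes=False
  v=0010: Γ:[] Δ:[((¬p3 → ¬p2) → (p2 → p1))=T] refutes=False
  v=0011: Γ:[] Δ:[((¬p3 → ¬p2) → (p2 → p1))=F] refutes=True  ← countermodel

Result: [0, 0, 1, 1]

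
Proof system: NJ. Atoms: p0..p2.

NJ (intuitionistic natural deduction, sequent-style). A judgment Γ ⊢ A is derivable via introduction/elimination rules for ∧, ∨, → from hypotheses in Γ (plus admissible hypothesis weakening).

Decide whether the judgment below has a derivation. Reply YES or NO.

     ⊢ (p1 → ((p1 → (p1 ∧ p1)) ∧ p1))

Derivation trace:
[→I]  ⊢ (p1 → ((p1 → (p1 ∧ p1)) ∧ p1))
  [∧I] p1 ⊢ ((p1 → (p1 ∧ p1)) ∧ p1)
    [→I]  ⊢ (p1 → (p1 ∧ p1))
      [∧I] p1 ⊢ (p1 ∧ p1)
        [Ax] p1 ⊢ p1
        [Ax] p1 ⊢ p1
    [Ax] p1 ⊢ p1

Result: YES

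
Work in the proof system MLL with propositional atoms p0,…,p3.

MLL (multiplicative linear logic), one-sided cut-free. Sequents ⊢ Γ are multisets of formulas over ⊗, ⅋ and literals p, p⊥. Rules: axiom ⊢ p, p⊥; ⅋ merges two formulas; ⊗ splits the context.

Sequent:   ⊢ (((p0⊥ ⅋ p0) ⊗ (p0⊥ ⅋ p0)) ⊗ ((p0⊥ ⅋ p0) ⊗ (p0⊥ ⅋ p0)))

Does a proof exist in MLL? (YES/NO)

Proof tree:
[⊗]  ⊢ (((p0⊥ ⅋ p0) ⊗ (p0⊥ ⅋ p0)) ⊗ ((p0⊥ ⅋ p0) ⊗ (p0⊥ ⅋ p0)))
  [⊗]  ⊢ ((p0⊥ ⅋ p0) ⊗ (p0⊥ ⅋ p0))
    [⅋]  ⊢ (p0⊥ ⅋ p0)
      [Ax]  ⊢ p0, p0⊥
    [⅋]  ⊢ (p0⊥ ⅋ p0)
      [Ax]  ⊢ p0, p0⊥
  [⊗]  ⊢ ((p0⊥ ⅋ p0) ⊗ (p0⊥ ⅋ p0))
    [⅋]  ⊢ (p0⊥ ⅋ p0)
      [Ax]  ⊢ p0, p0⊥
    [⅋]  ⊢ (p0⊥ ⅋ p0)
      [Ax]  ⊢ p0, p0⊥

Result: YES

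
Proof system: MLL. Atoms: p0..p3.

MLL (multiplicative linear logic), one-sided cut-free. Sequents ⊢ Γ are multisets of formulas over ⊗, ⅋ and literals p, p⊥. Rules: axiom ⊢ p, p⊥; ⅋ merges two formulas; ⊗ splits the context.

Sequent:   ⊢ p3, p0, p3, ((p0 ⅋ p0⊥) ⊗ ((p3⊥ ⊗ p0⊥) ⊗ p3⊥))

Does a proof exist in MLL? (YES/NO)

Derivation trace:
[⊗]  ⊢ p3, p0, p3, ((p0 ⅋ p0⊥) ⊗ ((p3⊥ ⊗ p0⊥) ⊗ p3⊥))
  [⅋]  ⊢ (p0 ⅋ p0⊥)
    [Ax]  ⊢ p0, p0⊥
  [⊗]  ⊢ p3, p0, p3, ((p3⊥ ⊗ p0⊥) ⊗ p3⊥)
    [⊗]  ⊢ p3, p0, (p3⊥ ⊗ p0⊥)
      [Ax]  ⊢ p3, p3⊥
      [Ax]  ⊢ p0, p0⊥
    [Ax]  ⊢ p3, p3⊥

Result: YES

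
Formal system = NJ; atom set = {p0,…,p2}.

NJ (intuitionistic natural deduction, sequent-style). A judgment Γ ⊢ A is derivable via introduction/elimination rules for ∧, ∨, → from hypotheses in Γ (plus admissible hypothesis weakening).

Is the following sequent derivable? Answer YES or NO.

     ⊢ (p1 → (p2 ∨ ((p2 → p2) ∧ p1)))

Derivation (root first):
[→I]  ⊢ (p1 → (p2 ∨ ((p2 → p2) ∧ p1)))
  [∨I₂] p1 ⊢ (p2 ∨ ((p2 → p2) ∧ p1))
    [∧I] p1 ⊢ ((p2 → p2) ∧ p1)
      [→I]  ⊢ (p2 → p2)
        [Ax] p2 ⊢ p2
      [Ax] p1 ⊢ p1

Result: YES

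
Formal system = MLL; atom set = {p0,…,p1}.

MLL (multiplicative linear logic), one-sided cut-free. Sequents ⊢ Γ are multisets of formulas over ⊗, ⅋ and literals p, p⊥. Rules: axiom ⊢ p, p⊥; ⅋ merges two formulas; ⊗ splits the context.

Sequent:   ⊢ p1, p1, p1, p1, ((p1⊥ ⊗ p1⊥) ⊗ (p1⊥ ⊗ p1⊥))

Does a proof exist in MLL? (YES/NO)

Derivation trace:
[⊗]  ⊢ p1, p1, p1, p1, ((p1⊥ ⊗ p1⊥) ⊗ (p1⊥ ⊗ p1⊥))
  [⊗]  ⊢ p1, p1, (p1⊥ ⊗ p1⊥)
    [Ax]  ⊢ p1, p1⊥
    [Ax]  ⊢ p1, p1⊥
  [⊗]  ⊢ p1, p1, (p1⊥ ⊗ p1⊥)
    [Ax]  ⊢ p1, p1⊥
    [Ax]  ⊢ p1, p1⊥

Result: YES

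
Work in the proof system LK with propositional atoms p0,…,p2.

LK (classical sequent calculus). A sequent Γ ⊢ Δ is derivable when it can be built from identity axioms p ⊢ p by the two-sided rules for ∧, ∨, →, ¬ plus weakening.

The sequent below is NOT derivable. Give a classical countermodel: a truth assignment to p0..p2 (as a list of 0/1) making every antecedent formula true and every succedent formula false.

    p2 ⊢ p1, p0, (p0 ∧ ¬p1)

Truth-table refutation:
  v=000: Γ:[p2=F] Δ:[p1=F, p0=F, (p0 ∧ ¬p1)=F] refutes=False
  v=001: Γ:[p2=T] Δ:[p1=F, p0=F, (p0 ∧ ¬p1)=F] refutes=True  ← countermodel

Result: [0, 0, 1]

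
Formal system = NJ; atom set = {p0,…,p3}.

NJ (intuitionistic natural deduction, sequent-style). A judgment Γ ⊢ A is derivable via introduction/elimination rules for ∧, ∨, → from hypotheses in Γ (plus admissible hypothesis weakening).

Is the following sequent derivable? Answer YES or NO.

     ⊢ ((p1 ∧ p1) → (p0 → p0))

Derivation (root first):
[→I]  ⊢ ((p1 ∧ p1) → (p0 → p0))
  [→I] (p1 ∧ p1) ⊢ (p0 → p0)
    [Wk] p0, (p1 ∧ p1) ⊢ p0
      [Ax] p0 ⊢ p0

Result: YES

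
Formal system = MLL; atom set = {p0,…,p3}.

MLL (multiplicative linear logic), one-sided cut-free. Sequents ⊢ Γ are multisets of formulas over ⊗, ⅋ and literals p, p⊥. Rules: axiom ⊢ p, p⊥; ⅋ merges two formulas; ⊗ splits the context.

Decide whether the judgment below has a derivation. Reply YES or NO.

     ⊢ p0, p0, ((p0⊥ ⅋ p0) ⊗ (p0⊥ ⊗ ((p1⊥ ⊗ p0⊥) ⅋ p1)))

Derivation trace:
[⊗]  ⊢ p0, p0, ((p0⊥ ⅋ p0) ⊗ (p0⊥ ⊗ ((p1⊥ ⊗ p0⊥) ⅋ p1)))
  [⅋]  ⊢ (p0⊥ ⅋ p0)
    [Ax]  ⊢ p0, p0⊥
  [⊗]  ⊢ p0, p0, (p0⊥ ⊗ ((p1⊥ ⊗ p0⊥) ⅋ p1))
    [Ax]  ⊢ p0, p0⊥
    [⅋]  ⊢ p0, ((p1⊥ ⊗ p0⊥) ⅋ p1)
      [⊗]  ⊢ p1, p0, (p1⊥ ⊗ p0⊥)
        [Ax]  ⊢ p1, p1⊥
        [Ax]  ⊢ p0, p0⊥

Result: YES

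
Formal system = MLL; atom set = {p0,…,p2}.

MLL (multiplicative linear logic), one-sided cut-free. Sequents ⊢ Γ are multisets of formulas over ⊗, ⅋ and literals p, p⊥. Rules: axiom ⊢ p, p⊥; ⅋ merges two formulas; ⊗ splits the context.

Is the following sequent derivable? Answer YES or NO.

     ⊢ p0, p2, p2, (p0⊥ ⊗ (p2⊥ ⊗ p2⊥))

Proof tree:
[⊗]  ⊢ p0, p2, p2, (p0⊥ ⊗ (p2⊥ ⊗ p2⊥))
  [Ax]  ⊢ p0, p0⊥
  [⊗]  ⊢ p2, p2, (p2⊥ ⊗ p2⊥)
    [Ax]  ⊢ p2, p2⊥
    [Ax]  ⊢ p2, p2⊥

Result: YES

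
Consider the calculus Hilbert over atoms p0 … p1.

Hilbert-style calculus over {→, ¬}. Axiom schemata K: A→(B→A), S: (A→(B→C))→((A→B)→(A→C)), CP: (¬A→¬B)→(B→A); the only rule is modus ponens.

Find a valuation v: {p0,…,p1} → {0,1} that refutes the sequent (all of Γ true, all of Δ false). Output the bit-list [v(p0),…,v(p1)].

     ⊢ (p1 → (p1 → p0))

Enumerate valuations to refute Γ ⊢ Δ:
  v=00: Γ:[] Δ:[(p1 → (p1 → p0))=T] refutes=False
  v=01: Γ:[] Δ:[(p1 → (p1 → p0))=F] refutes=True  ← countermodel

Result: [0, 1]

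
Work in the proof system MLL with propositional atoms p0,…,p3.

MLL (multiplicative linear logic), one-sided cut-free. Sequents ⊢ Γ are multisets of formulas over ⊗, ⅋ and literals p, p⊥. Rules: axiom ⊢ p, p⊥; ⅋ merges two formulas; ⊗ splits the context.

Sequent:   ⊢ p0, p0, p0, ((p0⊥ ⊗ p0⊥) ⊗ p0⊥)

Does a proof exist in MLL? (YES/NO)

Proof tree:
[⊗]  ⊢ p0, p0, p0, ((p0⊥ ⊗ p0⊥) ⊗ p0⊥)
  [⊗]  ⊢ p0, p0, (p0⊥ ⊗ p0⊥)
    [Ax]  ⊢ p0, p0⊥
    [Ax]  ⊢ p0, p0⊥
  [Ax]  ⊢ p0, p0⊥

Result: YES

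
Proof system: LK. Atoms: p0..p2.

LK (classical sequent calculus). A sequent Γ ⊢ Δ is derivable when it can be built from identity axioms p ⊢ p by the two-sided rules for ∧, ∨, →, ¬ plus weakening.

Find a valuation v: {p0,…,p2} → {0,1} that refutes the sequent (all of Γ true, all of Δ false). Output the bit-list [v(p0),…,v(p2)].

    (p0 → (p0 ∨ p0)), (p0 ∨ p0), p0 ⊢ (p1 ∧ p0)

Search for a countermodel by truth-table:
  v=000: Γ:[(p0 → (p0 ∨ p0))=T, (p0 ∨ p0)=F, p0=F] Δ:[(p1 ∧ p0)=F] refutes=False
  v=001: Γ:[(p0 → (p0 ∨ p0))=T, (p0 ∨ p0)=F, p0=F] Δ:[(p1 ∧ p0)=F] refutes=False
  v=010: Γ:[(p0 → (p0 ∨ p0))=T, (p0 ∨ p0)=F, p0=F] Δ:[(p1 ∧ p0)=F] refutes=False
  v=011: Γ:[(p0 → (p0 ∨ p0))=T, (p0 ∨ p0)=F, p0=F] Δ:[(p1 ∧ p0)=F] refutes=False
  v=100: Γ:[(p0 → (p0 ∨ p0))=T, (p0 ∨ p0)=T, p0=T] Δ:[(p1 ∧ p0)=F] refutes=True  ← countermodel

Result: [1, 0, 0]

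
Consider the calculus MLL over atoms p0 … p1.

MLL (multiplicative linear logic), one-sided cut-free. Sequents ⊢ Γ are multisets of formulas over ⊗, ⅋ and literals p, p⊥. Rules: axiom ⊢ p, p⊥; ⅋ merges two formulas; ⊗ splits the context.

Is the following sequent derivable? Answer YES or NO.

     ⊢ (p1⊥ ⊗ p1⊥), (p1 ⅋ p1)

Derivation trace:
[⅋]  ⊢ (p1⊥ ⊗ p1⊥), (p1 ⅋ p1)
  [⊗]  ⊢ p1, p1, (p1⊥ ⊗ p1⊥)
    [Ax]  ⊢ p1, p1⊥
    [Ax]  ⊢ p1, p1⊥

Result: YES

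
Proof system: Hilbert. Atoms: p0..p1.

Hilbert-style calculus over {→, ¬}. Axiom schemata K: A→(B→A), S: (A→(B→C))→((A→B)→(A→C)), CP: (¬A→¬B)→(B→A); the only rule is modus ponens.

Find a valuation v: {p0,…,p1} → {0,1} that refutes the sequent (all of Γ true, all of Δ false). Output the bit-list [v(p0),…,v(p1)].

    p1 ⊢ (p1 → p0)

Enumerate valuations to refute Γ ⊢ Δ:
  v=00: Γ:[p1=F] Δ:[(p1 → p0)=T] refutes=False
  v=01: Γ:[p1=T] Δ:[(p1 → p0)=F] refutes=True  ← countermodel

Result: [0, 1]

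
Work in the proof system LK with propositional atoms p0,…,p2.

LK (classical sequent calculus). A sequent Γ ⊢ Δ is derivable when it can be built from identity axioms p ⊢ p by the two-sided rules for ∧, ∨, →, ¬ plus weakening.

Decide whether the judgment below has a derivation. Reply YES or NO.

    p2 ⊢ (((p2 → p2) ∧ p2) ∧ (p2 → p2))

Proof tree:
[∧R] p2 ⊢ (((p2 → p2) ∧ p2) ∧ (p2 → p2))
  [∧R] p2 ⊢ ((p2 → p2) ∧ p2)
    [→R]  ⊢ (p2 → p2)
      [Ax] p2 ⊢ p2
    [Ax] p2 ⊢ p2
  [→R]  ⊢ (p2 → p2)
    [Ax] p2 ⊢ p2

Result: YES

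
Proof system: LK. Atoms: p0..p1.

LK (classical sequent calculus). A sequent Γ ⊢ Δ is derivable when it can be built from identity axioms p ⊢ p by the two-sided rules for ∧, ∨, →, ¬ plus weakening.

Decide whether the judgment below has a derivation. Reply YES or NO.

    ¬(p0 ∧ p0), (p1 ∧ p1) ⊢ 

Enumerate valuations to refute Γ ⊢ Δ:
  v=00: Γ:[¬(p0 ∧ p0)=T, (p1 ∧ p1)=F] Δ:[] refutes=False
  v=01: Γ:[¬(p0 ∧ p0)=T, (p1 ∧ p1)=T] Δ:[] refutes=True  ← countermodel

Result: NO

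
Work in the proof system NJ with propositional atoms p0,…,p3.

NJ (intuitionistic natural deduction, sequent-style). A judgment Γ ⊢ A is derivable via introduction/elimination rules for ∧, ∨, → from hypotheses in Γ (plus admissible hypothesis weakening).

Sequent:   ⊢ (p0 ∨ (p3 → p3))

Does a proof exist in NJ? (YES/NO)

Derivation (root first):
[∨I₂]  ⊢ (p0 ∨ (p3 → p3))
  [→I]  ⊢ (p3 → p3)
    [Ax] p3 ⊢ p3

Result: YES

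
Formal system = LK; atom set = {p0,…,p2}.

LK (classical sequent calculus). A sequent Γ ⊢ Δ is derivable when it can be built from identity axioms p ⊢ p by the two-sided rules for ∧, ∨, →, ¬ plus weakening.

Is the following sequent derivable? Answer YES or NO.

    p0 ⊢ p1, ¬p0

Search for a countermodel by truth-table:
  v=000: Γ:[p0=F] Δ:[p1=F, ¬p0=T] refutes=False
  v=001: Γ:[p0=F] Δ:[p1=F, ¬p0=T] refutes=False
  v=010: Γ:[p0=F] Δ:[p1=T, ¬p0=T] refutes=False
  v=011: Γ:[p0=F] Δ:[p1=T, ¬p0=T] refutes=False
  v=100: Γ:[p0=T] Δ:[p1=F, ¬p0=F] refutes=True  ← countermodel

Result: NO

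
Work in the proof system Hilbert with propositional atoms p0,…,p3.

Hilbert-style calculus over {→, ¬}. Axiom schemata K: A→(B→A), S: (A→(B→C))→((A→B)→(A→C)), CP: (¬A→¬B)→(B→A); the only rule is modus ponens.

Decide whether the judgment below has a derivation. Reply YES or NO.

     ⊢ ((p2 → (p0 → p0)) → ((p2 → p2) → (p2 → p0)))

Truth-table refutation:
  v=0000: Γ:[] Δ:[((p2 → (p0 → p0)) → ((p2 → p2) → (p2 → p0)))=T] refutes=False
  v=0001: Γ:[] Δ:[((p2 → (p0 → p0)) → ((p2 → p2) → (p2 → p0)))=T] refutes=False
  v=0010: Γ:[] Δ:[((p2 → (p0 → p0)) → ((p2 → p2) → (p2 → p0)))=F] refutes=True  ← countermodel

Result: NO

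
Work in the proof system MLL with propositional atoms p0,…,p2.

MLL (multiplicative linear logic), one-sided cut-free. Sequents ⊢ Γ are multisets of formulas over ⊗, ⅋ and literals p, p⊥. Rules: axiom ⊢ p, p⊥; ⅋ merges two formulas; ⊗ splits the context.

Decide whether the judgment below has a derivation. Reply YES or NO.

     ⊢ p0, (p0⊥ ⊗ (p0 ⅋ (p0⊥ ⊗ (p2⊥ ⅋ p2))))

Derivation (root first):
[⊗]  ⊢ p0, (p0⊥ ⊗ (p0 ⅋ (p0⊥ ⊗ (p2⊥ ⅋ p2))))
  [Ax]  ⊢ p0, p0⊥
  [⅋]  ⊢ (p0 ⅋ (p0⊥ ⊗ (p2⊥ ⅋ p2)))
    [⊗]  ⊢ p0, (p0⊥ ⊗ (p2⊥ ⅋ p2))
      [Ax]  ⊢ p0, p0⊥
      [⅋]  ⊢ (p2⊥ ⅋ p2)
        [Ax]  ⊢ p2, p2⊥

Result: YES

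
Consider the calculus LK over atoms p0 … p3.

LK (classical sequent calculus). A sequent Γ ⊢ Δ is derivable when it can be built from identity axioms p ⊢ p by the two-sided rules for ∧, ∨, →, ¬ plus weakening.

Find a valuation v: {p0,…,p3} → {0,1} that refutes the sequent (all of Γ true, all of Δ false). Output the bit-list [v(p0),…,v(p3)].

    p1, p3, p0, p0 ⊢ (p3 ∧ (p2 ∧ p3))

Enumerate valuations to refute Γ ⊢ Δ:
  v=0000: Γ:[p1=F, p3=F, p0=F, p0=F] Δ:[(p3 ∧ (p2 ∧ p3))=F] refutes=False
  v=0001: Γ:[p1=F, p3=T, p0=F, p0=F] Δ:[(p3 ∧ (p2 ∧ p3))=F] refutes=False
  v=0010: Γ:[p1=F, p3=F, p0=F, p0=F] Δ:[(p3 ∧ (p2 ∧ p3))=F] refutes=False
  v=0011: Γ:[p1=F, p3=T, p0=F, p0=F] Δ:[(p3 ∧ (p2 ∧ p3))=T] refutes=False
  v=0100: Γ:[p1=T, p3=F, p0=F, p0=F] Δ:[(p3 ∧ (p2 ∧ p3))=F] refutes=False
  v=0101: Γ:[p1=T, p3=T, p0=F, p0=F] Δ:[(p3 ∧ (p2 ∧ p3))=F] refutes=False
  v=0110: Γ:[p1=T, p3=F, p0=F, p0=F] Δ:[(p3 ∧ (p2 ∧ p3))=F] refutes=False
  v=0111: Γ:[p1=T, p3=T, p0=F, p0=F] Δ:[(p3 ∧ (p2 ∧ p3))=T] refutes=False
  v=1000: Γ:[p1=F, p3=F, p0=T, p0=T] Δ:[(p3 ∧ (p2 ∧ p3))=F] refutes=False
  v=1001: Γ:[p1=F, p3=T, p0=T, p0=T] Δ:[(p3 ∧ (p2 ∧ p3))=F] refutes=False
  v=1010: Γ:[p1=F, p3=F, p0=T, p0=T] Δ:[(p3 ∧ (p2 ∧ p3))=F] refutes=False
  v=1011: Γ:[p1=F, p3=T, p0=T, p0=T] Δ:[(p3 ∧ (p2 ∧ p3))=T] refutes=False
  v=1100: Γ:[p1=T, p3=F, p0=T, p0=T] Δ:[(p3 ∧ (p2 ∧ p3))=F] refutes=False
  v=1101: Γ:[p1=T, p3=T, p0=T, p0=T] Δ:[(p3 ∧ (p2 ∧ p3))=F] refutes=True  ← countermodel

Result: [1, 1, 0, 1]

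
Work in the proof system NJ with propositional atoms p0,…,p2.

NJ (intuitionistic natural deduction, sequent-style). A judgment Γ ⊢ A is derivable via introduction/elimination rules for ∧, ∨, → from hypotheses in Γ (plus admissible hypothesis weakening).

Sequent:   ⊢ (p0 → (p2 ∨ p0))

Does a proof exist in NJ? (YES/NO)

Derivation trace:
[→I]  ⊢ (p0 → (p2 ∨ p0))
  [∨I₂] p0 ⊢ (p2 ∨ p0)
    [Ax] p0 ⊢ p0

Result: YES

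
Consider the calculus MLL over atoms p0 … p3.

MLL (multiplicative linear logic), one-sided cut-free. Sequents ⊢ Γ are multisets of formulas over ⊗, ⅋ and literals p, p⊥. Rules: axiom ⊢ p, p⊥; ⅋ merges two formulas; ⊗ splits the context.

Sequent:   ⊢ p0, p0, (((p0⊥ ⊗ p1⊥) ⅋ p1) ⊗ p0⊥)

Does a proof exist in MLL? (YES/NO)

Derivation trace:
[⊗]  ⊢ p0, p0, (((p0⊥ ⊗ p1⊥) ⅋ p1) ⊗ p0⊥)
  [⅋]  ⊢ p0, ((p0⊥ ⊗ p1⊥) ⅋ p1)
    [⊗]  ⊢ p0, p1, (p0⊥ ⊗ p1⊥)
      [Ax]  ⊢ p0, p0⊥
      [Ax]  ⊢ p1, p1⊥
  [Ax]  ⊢ p0, p0⊥

Result: YES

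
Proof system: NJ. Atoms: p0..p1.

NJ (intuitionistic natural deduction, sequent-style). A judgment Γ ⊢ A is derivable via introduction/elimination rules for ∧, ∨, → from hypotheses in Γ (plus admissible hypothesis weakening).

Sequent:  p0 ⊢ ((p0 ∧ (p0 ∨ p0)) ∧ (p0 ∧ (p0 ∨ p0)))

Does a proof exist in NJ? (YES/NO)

Proof tree:
[∧I] p0 ⊢ ((p0 ∧ (p0 ∨ p0)) ∧ (p0 ∧ (p0 ∨ p0)))
  [∧I] p0 ⊢ (p0 ∧ (p0 ∨ p0))
    [Ax] p0 ⊢ p0
    [∨I₂] p0 ⊢ (p0 ∨ p0)
      [Ax] p0 ⊢ p0
  [∧I] p0 ⊢ (p0 ∧ (p0 ∨ p0))
    [Ax] p0 ⊢ p0
    [∨I₂] p0 ⊢ (p0 ∨ p0)
      [Ax] p0 ⊢ p0

Result: YES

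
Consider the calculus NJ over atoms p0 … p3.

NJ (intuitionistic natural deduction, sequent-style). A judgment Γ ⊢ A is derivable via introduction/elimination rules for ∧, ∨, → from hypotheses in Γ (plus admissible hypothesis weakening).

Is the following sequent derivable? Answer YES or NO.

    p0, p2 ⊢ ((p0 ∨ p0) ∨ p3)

Derivation trace:
[∨I₁] p0, p2 ⊢ ((p0 ∨ p0) ∨ p3)
  [∨I₁] p0, p2 ⊢ (p0 ∨ p0)
    [Wk] p0, p2 ⊢ p0
      [Ax] p0 ⊢ p0

Result: YES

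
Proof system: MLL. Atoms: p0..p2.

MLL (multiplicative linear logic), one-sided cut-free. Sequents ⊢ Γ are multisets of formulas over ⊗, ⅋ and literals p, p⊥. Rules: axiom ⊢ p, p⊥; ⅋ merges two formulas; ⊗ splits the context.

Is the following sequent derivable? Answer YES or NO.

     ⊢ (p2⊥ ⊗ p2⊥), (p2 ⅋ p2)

Derivation (root first):
[⅋]  ⊢ (p2⊥ ⊗ p2⊥), (p2 ⅋ p2)
  [⊗]  ⊢ p2, p2, (p2⊥ ⊗ p2⊥)
    [Ax]  ⊢ p2, p2⊥
    [Ax]  ⊢ p2, p2⊥

Result: YES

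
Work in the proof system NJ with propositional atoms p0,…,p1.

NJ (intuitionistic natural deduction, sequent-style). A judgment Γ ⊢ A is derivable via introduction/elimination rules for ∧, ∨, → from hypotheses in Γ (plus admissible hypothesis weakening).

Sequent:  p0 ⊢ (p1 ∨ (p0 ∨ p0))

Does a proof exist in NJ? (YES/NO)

Derivation (root first):
[∨I₂] p0 ⊢ (p1 ∨ (p0 ∨ p0))
  [∨I₂] p0 ⊢ (p0 ∨ p0)
    [Ax] p0 ⊢ p0

Result: YES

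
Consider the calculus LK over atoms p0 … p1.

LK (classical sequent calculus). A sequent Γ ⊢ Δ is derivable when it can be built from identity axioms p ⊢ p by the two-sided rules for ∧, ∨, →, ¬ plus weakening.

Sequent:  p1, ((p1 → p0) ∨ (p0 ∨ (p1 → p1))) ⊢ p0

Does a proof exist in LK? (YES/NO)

Search for a countermodel by truth-table:
  v=00: Γ:[p1=F, ((p1 → p0) ∨ (p0 ∨ (p1 → p1)))=T] Δ:[p0=F] refutes=False
  v=01: Γ:[p1=T, ((p1 → p0) ∨ (p0 ∨ (p1 → p1)))=T] Δ:[p0=F] refutes=True  ← countermodel

Result: NO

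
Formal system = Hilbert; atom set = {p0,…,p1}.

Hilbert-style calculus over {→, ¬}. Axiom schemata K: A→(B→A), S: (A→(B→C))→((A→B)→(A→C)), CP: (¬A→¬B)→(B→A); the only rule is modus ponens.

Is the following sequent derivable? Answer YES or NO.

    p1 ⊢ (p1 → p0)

Enumerate valuations to refute Γ ⊢ Δ:
  v=00: Γ:[p1=F] Δ:[(p1 → p0)=T] refutes=False
  v=01: Γ:[p1=T] Δ:[(p1 → p0)=F] refutes=True  ← countermodel

Result: NO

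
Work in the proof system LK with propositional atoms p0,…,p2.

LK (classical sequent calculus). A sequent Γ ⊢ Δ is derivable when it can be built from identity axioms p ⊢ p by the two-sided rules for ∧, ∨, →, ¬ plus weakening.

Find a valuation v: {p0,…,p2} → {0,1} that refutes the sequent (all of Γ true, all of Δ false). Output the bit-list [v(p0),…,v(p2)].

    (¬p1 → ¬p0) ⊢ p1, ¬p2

Enumerate valuations to refute Γ ⊢ Δ:
  v=000: Γ:[(¬p1 → ¬p0)=T] Δ:[p1=F, ¬p2=T] refutes=False
  v=001: Γ:[(¬p1 → ¬p0)=T] Δ:[p1=F, ¬p2=F] refutes=True  ← countermodel

Result: [0, 0, 1]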